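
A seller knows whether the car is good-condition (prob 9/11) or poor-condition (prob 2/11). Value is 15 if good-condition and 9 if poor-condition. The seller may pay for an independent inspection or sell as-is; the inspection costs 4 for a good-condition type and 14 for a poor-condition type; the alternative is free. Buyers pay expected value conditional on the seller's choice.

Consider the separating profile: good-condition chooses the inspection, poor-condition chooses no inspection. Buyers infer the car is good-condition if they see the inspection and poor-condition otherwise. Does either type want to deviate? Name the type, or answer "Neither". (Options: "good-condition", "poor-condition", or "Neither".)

Neither

The inspection pays 15; no inspection pays 9.
good-condition: assigned the inspection, nets 15 − 4 = 11; deviating to no inspection nets 9.
poor-condition: assigned no inspection, nets 9; deviating to the inspection nets 15 − 14 = 1.
Both types strictly prefer their assigned action; no profitable deviation.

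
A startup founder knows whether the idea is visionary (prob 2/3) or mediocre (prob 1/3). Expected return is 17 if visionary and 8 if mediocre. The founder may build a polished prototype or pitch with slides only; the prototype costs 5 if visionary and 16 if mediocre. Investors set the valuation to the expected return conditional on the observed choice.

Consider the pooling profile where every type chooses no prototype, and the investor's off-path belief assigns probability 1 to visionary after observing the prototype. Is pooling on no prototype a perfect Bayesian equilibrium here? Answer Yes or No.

Yes

On path, the investor holds the prior and pays 2/3·17 + 1/3·8 = 14. Off path (the prototype), believing visionary, it pays 17.
visionary: no prototype nets 14; the prototype nets 17 − 5 = 12. visionary stays.
mediocre: no prototype nets 14; the prototype nets 17 − 16 = 1. mediocre stays.
No type deviates, so pooling is sustained.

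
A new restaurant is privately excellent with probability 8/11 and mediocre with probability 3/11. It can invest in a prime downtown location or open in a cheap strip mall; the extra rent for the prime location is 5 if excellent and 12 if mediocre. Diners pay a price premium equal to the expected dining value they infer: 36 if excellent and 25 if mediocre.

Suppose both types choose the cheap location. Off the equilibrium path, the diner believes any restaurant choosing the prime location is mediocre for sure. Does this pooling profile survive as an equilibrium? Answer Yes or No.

On path, the diner holds the prior and pays 8/11·36 + 3/11·25 = 33. Off path (the prime location), believing mediocre, it pays 25.
excellent: the cheap location nets 33; the prime location nets 25 − 5 = 20. excellent stays.
mediocre: the cheap location nets 33; the prime location nets 25 − 12 = 13. mediocre stays.
No type deviates, so pooling is sustained.

Yes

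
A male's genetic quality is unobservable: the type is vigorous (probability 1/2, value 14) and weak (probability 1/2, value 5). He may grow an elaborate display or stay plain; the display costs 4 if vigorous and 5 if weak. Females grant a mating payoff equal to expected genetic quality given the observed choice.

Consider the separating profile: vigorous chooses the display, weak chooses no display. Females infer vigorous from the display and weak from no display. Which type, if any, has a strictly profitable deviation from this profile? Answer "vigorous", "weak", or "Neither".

The display pays 14; no display pays 5.
vigorous: assigned the display, nets 14 − 4 = 10; deviating to no display nets 5.
weak: assigned no display, nets 5; deviating to the display nets 14 − 5 = 9.
The weak type gains 4 by deviating.

weak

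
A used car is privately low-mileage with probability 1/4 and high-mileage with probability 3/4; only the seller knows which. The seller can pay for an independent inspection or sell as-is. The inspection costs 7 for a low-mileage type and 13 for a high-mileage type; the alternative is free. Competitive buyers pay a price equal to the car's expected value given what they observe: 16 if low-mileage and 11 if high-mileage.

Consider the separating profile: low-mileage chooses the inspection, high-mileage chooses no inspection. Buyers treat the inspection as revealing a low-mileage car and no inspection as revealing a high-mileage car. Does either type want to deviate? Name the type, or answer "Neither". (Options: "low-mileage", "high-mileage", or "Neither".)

The inspection pays 16; no inspection pays 11.
low-mileage: assigned the inspection, nets 16 − 7 = 9; deviating to no inspection nets 11.
high-mileage: assigned no inspection, nets 11; deviating to the inspection nets 16 − 13 = 3.
The low-mileage type gains 2 by deviating.

low-mileage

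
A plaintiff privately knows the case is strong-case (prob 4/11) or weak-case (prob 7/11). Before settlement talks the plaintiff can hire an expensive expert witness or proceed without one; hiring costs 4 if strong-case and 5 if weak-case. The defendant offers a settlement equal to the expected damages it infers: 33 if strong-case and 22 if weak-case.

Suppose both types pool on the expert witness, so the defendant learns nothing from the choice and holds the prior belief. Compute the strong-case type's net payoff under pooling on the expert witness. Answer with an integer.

22

Pooled settlement = 4/11·33 + 7/11·22 = 26.
strong-case pays cost 4 for the expert witness, so net payoff = 26 − 4 = 22.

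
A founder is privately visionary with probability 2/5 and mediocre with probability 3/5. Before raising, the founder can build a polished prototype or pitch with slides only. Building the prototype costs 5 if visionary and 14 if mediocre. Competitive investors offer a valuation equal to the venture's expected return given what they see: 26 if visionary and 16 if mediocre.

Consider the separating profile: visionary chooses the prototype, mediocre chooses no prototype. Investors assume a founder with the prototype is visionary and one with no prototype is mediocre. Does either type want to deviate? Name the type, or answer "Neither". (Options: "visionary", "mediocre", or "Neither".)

The prototype pays 26; no prototype pays 16.
visionary: assigned the prototype, nets 26 − 5 = 21; deviating to no prototype nets 16.
mediocre: assigned no prototype, nets 16; deviating to the prototype nets 26 − 14 = 12.
Both types strictly prefer their assigned action; no profitable deviation.

Neither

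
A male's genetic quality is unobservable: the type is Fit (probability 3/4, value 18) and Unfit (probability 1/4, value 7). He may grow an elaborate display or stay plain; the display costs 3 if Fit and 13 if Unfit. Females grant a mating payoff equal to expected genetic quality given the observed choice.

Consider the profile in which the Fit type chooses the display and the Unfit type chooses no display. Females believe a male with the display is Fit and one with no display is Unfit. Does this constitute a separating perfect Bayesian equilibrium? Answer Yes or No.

Under these beliefs, the display earns mating payoff 18 and no display earns mating payoff 7.
Fit: the display nets 18 − 3 = 15; no display nets 7. Fit prefers the display.
Unfit: the display nets 18 − 13 = 5; no display nets 7. Unfit prefers no display.
Neither type deviates, so the separating profile is an equilibrium.

Yes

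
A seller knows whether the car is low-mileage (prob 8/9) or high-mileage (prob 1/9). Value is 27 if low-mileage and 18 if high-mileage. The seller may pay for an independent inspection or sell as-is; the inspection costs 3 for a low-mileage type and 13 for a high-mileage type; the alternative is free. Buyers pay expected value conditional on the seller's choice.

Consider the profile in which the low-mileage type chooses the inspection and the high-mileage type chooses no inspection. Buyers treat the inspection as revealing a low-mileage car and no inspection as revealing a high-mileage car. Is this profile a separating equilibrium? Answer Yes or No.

Under these beliefs, the inspection earns price 27 and no inspection earns price 18.
low-mileage: the inspection nets 27 − 3 = 24; no inspection nets 18. low-mileage prefers the inspection.
high-mileage: the inspection nets 27 − 13 = 14; no inspection nets 18. high-mileage prefers no inspection.
Neither type deviates, so the separating profile is an equilibrium.

Yes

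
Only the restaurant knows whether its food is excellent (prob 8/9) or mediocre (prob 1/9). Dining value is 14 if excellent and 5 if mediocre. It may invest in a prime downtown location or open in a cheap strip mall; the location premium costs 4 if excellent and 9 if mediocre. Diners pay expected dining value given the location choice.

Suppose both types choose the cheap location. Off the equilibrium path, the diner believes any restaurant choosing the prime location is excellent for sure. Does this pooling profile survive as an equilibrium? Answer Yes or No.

Yes

On path, the diner holds the prior and pays 8/9·14 + 1/9·5 = 13. Off path (the prime location), believing excellent, it pays 14.
excellent: the cheap location nets 13; the prime location nets 14 − 4 = 10. excellent stays.
mediocre: the cheap location nets 13; the prime location nets 14 − 9 = 5. mediocre stays.
No type deviates, so pooling is sustained.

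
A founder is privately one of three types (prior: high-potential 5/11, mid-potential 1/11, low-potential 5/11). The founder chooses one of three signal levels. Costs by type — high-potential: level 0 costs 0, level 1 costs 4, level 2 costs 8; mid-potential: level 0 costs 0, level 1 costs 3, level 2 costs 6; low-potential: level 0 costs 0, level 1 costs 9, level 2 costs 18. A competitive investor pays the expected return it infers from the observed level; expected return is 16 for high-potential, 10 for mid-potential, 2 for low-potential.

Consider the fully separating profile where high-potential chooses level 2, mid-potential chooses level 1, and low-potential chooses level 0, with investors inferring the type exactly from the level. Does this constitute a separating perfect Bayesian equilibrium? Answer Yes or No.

No

Separating valuations: level 2 → 16, level 1 → 10, level 0 → 2.
high-potential (assigned level 2): level 0: 2 − 0 = 2; level 1: 10 − 4 = 6; level 2: 16 − 8 = 8. high-potential stays.
mid-potential (assigned level 1): level 0: 2 − 0 = 2; level 1: 10 − 3 = 7; level 2: 16 − 6 = 10. mid-potential prefers level 2.
low-potential (assigned level 0): level 0: 2 − 0 = 2; level 1: 10 − 9 = 1; level 2: 16 − 18 = -2. low-potential stays.
At least one type deviates; the separating profile fails.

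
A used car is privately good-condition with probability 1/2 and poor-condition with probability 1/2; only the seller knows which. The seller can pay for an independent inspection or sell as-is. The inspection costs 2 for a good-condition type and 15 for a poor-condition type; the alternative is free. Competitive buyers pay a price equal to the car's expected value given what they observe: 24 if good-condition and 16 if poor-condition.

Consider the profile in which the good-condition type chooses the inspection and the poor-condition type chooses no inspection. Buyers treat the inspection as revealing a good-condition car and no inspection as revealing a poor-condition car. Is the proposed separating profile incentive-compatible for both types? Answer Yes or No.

Under these beliefs, the inspection earns price 24 and no inspection earns price 16.
good-condition: the inspection nets 24 − 2 = 22; no inspection nets 16. good-condition prefers the inspection.
poor-condition: the inspection nets 24 − 15 = 9; no inspection nets 16. poor-condition prefers no inspection.
Neither type deviates, so the separating profile is an equilibrium.

Yes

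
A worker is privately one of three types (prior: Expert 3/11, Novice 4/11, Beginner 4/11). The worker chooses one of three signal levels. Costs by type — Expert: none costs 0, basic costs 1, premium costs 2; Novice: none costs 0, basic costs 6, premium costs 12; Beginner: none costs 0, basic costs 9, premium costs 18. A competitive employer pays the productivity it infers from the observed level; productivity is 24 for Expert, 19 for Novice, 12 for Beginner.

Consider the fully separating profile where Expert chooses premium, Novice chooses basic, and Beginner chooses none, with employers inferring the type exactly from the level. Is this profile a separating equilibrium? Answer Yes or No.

Yes

Separating wages: premium → 24, basic → 19, none → 12.
Expert (assigned premium): none: 12 − 0 = 12; basic: 19 − 1 = 18; premium: 24 − 2 = 22. Expert stays.
Novice (assigned basic): none: 12 − 0 = 12; basic: 19 − 6 = 13; premium: 24 − 12 = 12. Novice stays.
Beginner (assigned none): none: 12 − 0 = 12; basic: 19 − 9 = 10; premium: 24 − 18 = 6. Beginner stays.
Every type prefers its assigned level; separation holds.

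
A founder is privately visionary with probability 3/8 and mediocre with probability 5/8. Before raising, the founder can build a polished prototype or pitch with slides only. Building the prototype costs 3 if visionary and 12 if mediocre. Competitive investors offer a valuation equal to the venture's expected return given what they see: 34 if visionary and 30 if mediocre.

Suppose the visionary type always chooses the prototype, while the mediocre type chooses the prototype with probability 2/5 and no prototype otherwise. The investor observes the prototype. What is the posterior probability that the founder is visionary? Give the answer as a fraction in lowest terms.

3/5

P(the prototype) = (3/8)·1 + (5/8)·(2/5) = 5/8.
By Bayes' rule, P(visionary | the prototype) = (3/8) / (5/8) = 3/5.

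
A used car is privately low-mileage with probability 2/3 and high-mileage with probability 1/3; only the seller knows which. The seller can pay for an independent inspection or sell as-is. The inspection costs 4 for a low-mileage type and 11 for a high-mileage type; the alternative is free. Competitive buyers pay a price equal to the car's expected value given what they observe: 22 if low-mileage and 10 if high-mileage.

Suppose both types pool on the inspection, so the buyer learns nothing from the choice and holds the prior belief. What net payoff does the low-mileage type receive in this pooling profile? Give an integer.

Pooled price = 2/3·22 + 1/3·10 = 18.
low-mileage pays cost 4 for the inspection, so net payoff = 18 − 4 = 14.

14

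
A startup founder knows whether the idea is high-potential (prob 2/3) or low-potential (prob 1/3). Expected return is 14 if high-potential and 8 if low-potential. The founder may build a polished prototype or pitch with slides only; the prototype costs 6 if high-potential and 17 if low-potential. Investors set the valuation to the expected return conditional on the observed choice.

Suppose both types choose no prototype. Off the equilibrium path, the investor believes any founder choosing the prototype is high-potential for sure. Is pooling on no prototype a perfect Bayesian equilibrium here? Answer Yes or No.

Yes

On path, the investor holds the prior and pays 2/3·14 + 1/3·8 = 12. Off path (the prototype), believing high-potential, it pays 14.
high-potential: no prototype nets 12; the prototype nets 14 − 6 = 8. high-potential stays.
low-potential: no prototype nets 12; the prototype nets 14 − 17 = -3. low-potential stays.
No type deviates, so pooling is sustained.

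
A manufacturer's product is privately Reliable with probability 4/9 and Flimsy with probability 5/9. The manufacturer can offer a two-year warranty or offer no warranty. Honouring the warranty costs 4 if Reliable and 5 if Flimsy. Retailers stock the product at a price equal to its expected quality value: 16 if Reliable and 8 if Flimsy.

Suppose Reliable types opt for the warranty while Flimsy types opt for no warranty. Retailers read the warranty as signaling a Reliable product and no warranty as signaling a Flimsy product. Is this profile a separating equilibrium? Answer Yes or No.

Under these beliefs, the warranty earns price 16 and no warranty earns price 8.
Reliable: the warranty nets 16 − 4 = 12; no warranty nets 8. Reliable prefers the warranty.
Flimsy: the warranty nets 16 − 5 = 11; no warranty nets 8. Flimsy would deviate to the warranty.
Flimsy has a profitable deviation, so the profile is not an equilibrium.

No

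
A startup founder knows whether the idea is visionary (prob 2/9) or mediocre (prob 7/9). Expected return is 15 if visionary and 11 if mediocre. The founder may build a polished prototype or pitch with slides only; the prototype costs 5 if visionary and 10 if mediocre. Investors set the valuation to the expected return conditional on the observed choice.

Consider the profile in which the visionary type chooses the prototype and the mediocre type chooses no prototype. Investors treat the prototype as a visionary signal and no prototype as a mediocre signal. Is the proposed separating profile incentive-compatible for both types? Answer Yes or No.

No

Under these beliefs, the prototype earns valuation 15 and no prototype earns valuation 11.
visionary: the prototype nets 15 − 5 = 10; no prototype nets 11. visionary would deviate to no prototype.
mediocre: the prototype nets 15 − 10 = 5; no prototype nets 11. mediocre prefers no prototype.
visionary has a profitable deviation, so the profile is not an equilibrium.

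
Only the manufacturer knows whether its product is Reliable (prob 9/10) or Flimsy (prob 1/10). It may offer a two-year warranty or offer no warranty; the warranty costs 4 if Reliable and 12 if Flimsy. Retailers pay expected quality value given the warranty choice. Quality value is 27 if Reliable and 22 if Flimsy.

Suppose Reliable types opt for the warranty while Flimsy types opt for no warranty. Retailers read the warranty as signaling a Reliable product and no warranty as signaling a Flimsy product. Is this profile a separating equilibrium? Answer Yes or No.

Yes

Under these beliefs, the warranty earns price 27 and no warranty earns price 22.
Reliable: the warranty nets 27 − 4 = 23; no warranty nets 22. Reliable prefers the warranty.
Flimsy: the warranty nets 27 − 12 = 15; no warranty nets 22. Flimsy prefers no warranty.
Neither type deviates, so the separating profile is an equilibrium.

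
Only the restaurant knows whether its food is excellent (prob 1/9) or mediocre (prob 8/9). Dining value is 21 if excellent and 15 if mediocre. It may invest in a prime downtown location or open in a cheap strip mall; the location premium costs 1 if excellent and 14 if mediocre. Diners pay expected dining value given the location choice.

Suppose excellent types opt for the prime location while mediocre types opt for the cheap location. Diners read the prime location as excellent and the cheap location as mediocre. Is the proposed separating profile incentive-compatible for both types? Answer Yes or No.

Yes

Under these beliefs, the prime location earns price premium 21 and the cheap location earns price premium 15.
excellent: the prime location nets 21 − 1 = 20; the cheap location nets 15. excellent prefers the prime location.
mediocre: the prime location nets 21 − 14 = 7; the cheap location nets 15. mediocre prefers the cheap location.
Neither type deviates, so the separating profile is an equilibrium.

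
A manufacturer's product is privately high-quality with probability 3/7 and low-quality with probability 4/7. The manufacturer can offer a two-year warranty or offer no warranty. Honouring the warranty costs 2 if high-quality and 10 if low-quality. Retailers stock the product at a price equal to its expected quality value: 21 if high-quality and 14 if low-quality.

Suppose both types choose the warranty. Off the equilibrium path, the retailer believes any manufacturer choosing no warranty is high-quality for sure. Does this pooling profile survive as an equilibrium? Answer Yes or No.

On path, the retailer holds the prior and pays 3/7·21 + 4/7·14 = 17. Off path (no warranty), believing high-quality, it pays 21.
high-quality: the warranty nets 17 − 2 = 15; no warranty nets 21. high-quality would deviate.
low-quality: the warranty nets 17 − 10 = 7; no warranty nets 21. low-quality would deviate.
A type deviates, so pooling fails.

No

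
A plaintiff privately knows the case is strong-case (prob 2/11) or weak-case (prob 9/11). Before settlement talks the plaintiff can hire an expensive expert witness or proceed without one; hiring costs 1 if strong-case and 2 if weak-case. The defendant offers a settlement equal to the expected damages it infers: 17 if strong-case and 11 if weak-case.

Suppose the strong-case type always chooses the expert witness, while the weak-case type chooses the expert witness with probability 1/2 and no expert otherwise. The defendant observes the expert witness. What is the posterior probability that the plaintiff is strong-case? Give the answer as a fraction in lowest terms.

4/13

P(the expert witness) = (2/11)·1 + (9/11)·(1/2) = 13/22.
By Bayes' rule, P(strong-case | the expert witness) = (2/11) / (13/22) = 4/13.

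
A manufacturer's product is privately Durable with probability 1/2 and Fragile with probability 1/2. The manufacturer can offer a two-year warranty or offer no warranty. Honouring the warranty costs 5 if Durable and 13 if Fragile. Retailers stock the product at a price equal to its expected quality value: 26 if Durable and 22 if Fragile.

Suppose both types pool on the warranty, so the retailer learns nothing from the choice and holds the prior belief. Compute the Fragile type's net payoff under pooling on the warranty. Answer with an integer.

11

Pooled price = 1/2·26 + 1/2·22 = 24.
Fragile pays cost 13 for the warranty, so net payoff = 24 − 13 = 11.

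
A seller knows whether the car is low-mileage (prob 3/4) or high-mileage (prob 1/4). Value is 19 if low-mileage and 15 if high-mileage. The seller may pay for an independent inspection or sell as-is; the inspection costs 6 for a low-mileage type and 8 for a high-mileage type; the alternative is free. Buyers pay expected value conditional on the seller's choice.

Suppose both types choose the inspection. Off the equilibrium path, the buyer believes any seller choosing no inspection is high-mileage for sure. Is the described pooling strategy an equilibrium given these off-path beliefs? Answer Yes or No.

No

On path, the buyer holds the prior and pays 3/4·19 + 1/4·15 = 18. Off path (no inspection), believing high-mileage, it pays 15.
low-mileage: the inspection nets 18 − 6 = 12; no inspection nets 15. low-mileage would deviate.
high-mileage: the inspection nets 18 − 8 = 10; no inspection nets 15. high-mileage would deviate.
A type deviates, so pooling fails.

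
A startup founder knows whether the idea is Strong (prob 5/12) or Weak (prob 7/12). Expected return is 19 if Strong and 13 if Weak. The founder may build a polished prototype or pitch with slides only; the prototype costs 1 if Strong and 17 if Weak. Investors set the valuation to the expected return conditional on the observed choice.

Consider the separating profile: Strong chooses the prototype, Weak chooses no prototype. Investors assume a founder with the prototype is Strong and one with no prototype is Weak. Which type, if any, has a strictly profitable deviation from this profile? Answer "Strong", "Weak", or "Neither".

The prototype pays 19; no prototype pays 13.
Strong: assigned the prototype, nets 19 − 1 = 18; deviating to no prototype nets 13.
Weak: assigned no prototype, nets 13; deviating to the prototype nets 19 − 17 = 2.
Both types strictly prefer their assigned action; no profitable deviation.

Neither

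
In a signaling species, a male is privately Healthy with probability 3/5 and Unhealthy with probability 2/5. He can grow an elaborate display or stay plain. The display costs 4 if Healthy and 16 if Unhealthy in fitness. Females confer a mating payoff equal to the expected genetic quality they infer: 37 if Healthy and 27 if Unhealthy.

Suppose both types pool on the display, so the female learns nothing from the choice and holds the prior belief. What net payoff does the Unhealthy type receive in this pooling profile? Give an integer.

Pooled mating payoff = 3/5·37 + 2/5·27 = 33.
Unhealthy pays cost 16 for the display, so net payoff = 33 − 16 = 17.

17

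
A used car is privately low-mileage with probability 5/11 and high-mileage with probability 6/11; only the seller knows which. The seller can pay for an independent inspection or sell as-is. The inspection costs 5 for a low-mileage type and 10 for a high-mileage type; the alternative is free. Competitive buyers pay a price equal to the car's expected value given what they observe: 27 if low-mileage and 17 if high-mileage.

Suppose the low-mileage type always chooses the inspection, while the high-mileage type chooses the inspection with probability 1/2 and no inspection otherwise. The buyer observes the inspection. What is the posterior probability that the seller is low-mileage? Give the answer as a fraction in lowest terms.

5/8

P(the inspection) = (5/11)·1 + (6/11)·(1/2) = 8/11.
By Bayes' rule, P(low-mileage | the inspection) = (5/11) / (8/11) = 5/8.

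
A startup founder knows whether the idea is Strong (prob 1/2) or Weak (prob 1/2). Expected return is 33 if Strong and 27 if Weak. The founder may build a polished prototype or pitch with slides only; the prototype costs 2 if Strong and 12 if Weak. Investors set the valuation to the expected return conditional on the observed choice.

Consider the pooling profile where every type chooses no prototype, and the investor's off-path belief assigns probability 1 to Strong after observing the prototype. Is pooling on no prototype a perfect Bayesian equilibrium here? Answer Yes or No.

No

On path, the investor holds the prior and pays 1/2·33 + 1/2·27 = 30. Off path (the prototype), believing Strong, it pays 33.
Strong: no prototype nets 30; the prototype nets 33 − 2 = 31. Strong would deviate.
Weak: no prototype nets 30; the prototype nets 33 − 12 = 21. Weak stays.
A type deviates, so pooling fails.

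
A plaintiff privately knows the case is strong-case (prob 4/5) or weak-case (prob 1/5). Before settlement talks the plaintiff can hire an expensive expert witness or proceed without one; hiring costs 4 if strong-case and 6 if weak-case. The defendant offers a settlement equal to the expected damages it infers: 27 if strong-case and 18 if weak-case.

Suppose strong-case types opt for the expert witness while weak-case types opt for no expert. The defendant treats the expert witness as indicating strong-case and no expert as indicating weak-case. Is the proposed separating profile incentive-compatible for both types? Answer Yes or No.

No

Under these beliefs, the expert witness earns settlement 27 and no expert earns settlement 18.
strong-case: the expert witness nets 27 − 4 = 23; no expert nets 18. strong-case prefers the expert witness.
weak-case: the expert witness nets 27 − 6 = 21; no expert nets 18. weak-case would deviate to the expert witness.
weak-case has a profitable deviation, so the profile is not an equilibrium.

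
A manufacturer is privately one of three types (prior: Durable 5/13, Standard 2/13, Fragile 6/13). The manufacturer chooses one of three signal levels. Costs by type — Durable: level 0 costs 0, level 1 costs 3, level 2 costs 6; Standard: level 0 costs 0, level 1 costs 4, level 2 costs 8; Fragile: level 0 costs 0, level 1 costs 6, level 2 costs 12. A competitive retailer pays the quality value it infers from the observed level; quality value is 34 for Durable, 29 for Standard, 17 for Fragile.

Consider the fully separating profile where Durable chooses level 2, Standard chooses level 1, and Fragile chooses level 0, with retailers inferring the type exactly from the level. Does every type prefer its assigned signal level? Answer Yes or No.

Separating prices: level 2 → 34, level 1 → 29, level 0 → 17.
Durable (assigned level 2): level 0: 17 − 0 = 17; level 1: 29 − 3 = 26; level 2: 34 − 6 = 28. Durable stays.
Standard (assigned level 1): level 0: 17 − 0 = 17; level 1: 29 − 4 = 25; level 2: 34 − 8 = 26. Standard prefers level 2.
Fragile (assigned level 0): level 0: 17 − 0 = 17; level 1: 29 − 6 = 23; level 2: 34 − 12 = 22. Fragile prefers level 1.
At least one type deviates; the separating profile fails.

No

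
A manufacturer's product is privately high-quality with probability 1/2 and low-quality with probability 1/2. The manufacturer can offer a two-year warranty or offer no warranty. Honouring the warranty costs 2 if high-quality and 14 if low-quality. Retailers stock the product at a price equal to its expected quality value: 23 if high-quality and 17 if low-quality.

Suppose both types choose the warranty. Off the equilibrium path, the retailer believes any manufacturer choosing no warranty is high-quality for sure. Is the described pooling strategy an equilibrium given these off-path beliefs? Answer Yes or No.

On path, the retailer holds the prior and pays 1/2·23 + 1/2·17 = 20. Off path (no warranty), believing high-quality, it pays 23.
high-quality: the warranty nets 20 − 2 = 18; no warranty nets 23. high-quality would deviate.
low-quality: the warranty nets 20 − 14 = 6; no warranty nets 23. low-quality would deviate.
A type deviates, so pooling fails.

No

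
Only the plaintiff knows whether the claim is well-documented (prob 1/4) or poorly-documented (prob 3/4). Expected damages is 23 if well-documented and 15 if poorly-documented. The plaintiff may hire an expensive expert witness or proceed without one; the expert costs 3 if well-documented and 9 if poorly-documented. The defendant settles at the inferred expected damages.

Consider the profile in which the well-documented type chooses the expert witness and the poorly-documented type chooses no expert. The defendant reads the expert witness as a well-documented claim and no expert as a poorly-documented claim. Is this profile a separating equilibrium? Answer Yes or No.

Under these beliefs, the expert witness earns settlement 23 and no expert earns settlement 15.
well-documented: the expert witness nets 23 − 3 = 20; no expert nets 15. well-documented prefers the expert witness.
poorly-documented: the expert witness nets 23 − 9 = 14; no expert nets 15. poorly-documented prefers no expert.
Neither type deviates, so the separating profile is an equilibrium.

Yes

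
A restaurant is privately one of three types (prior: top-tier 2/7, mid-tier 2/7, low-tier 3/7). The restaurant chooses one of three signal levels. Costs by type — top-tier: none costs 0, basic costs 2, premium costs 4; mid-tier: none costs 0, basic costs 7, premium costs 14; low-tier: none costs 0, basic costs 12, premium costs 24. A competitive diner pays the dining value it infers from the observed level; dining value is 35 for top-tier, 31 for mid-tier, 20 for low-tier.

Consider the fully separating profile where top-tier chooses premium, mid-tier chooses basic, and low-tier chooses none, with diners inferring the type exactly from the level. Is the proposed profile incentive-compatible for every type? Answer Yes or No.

Yes

Separating price premiums: premium → 35, basic → 31, none → 20.
top-tier (assigned premium): none: 20 − 0 = 20; basic: 31 − 2 = 29; premium: 35 − 4 = 31. top-tier stays.
mid-tier (assigned basic): none: 20 − 0 = 20; basic: 31 − 7 = 24; premium: 35 − 14 = 21. mid-tier stays.
low-tier (assigned none): none: 20 − 0 = 20; basic: 31 − 12 = 19; premium: 35 − 24 = 11. low-tier stays.
Every type prefers its assigned level; separation holds.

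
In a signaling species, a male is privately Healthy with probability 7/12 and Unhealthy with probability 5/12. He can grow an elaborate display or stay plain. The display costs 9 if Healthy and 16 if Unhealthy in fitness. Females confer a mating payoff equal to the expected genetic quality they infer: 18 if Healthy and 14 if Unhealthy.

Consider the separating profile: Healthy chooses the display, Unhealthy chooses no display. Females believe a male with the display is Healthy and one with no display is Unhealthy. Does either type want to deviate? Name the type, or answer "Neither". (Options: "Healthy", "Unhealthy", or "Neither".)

The display pays 18; no display pays 14.
Healthy: assigned the display, nets 18 − 9 = 9; deviating to no display nets 14.
Unhealthy: assigned no display, nets 14; deviating to the display nets 18 − 16 = 2.
The Healthy type gains 5 by deviating.

Healthy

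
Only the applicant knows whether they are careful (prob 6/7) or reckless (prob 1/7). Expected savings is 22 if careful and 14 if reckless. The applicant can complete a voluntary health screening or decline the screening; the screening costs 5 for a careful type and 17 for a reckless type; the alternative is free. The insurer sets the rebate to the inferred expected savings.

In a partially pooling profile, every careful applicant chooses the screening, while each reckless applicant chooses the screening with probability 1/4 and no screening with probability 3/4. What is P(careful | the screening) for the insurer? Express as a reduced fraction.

24/25

P(the screening) = (6/7)·1 + (1/7)·(1/4) = 25/28.
By Bayes' rule, P(careful | the screening) = (6/7) / (25/28) = 24/25.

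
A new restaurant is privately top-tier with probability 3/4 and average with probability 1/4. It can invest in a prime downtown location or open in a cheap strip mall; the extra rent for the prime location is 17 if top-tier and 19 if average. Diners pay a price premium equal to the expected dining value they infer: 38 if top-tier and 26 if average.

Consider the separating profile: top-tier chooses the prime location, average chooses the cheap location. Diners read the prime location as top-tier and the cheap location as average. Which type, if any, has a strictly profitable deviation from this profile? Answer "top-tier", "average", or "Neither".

The prime location pays 38; the cheap location pays 26.
top-tier: assigned the prime location, nets 38 − 17 = 21; deviating to the cheap location nets 26.
average: assigned the cheap location, nets 26; deviating to the prime location nets 38 − 19 = 19.
The top-tier type gains 5 by deviating.

top-tier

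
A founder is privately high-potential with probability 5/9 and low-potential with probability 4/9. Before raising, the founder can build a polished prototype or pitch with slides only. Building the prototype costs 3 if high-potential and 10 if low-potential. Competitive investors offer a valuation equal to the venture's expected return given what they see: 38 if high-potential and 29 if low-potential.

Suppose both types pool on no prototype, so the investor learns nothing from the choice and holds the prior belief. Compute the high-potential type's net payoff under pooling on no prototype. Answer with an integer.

Pooled valuation = 5/9·38 + 4/9·29 = 34.
high-potential pays no cost for no prototype, so net payoff = 34.

34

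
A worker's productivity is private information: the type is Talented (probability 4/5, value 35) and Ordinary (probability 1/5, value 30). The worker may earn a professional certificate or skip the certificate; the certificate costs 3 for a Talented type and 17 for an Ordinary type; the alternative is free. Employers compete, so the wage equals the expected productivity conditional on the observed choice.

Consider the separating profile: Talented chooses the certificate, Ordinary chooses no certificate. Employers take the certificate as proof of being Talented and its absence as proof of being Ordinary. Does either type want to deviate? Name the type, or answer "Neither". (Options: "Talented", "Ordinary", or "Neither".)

The certificate pays 35; no certificate pays 30.
Talented: assigned the certificate, nets 35 − 3 = 32; deviating to no certificate nets 30.
Ordinary: assigned no certificate, nets 30; deviating to the certificate nets 35 − 17 = 18.
Both types strictly prefer their assigned action; no profitable deviation.

Neither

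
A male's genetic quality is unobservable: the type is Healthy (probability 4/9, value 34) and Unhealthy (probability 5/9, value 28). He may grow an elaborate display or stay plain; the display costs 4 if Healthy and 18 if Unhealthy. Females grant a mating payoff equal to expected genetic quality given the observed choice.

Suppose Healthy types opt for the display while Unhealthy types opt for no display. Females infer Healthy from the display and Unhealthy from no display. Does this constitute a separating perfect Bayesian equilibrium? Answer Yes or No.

Under these beliefs, the display earns mating payoff 34 and no display earns mating payoff 28.
Healthy: the display nets 34 − 4 = 30; no display nets 28. Healthy prefers the display.
Unhealthy: the display nets 34 − 18 = 16; no display nets 28. Unhealthy prefers no display.
Neither type deviates, so the separating profile is an equilibrium.

Yes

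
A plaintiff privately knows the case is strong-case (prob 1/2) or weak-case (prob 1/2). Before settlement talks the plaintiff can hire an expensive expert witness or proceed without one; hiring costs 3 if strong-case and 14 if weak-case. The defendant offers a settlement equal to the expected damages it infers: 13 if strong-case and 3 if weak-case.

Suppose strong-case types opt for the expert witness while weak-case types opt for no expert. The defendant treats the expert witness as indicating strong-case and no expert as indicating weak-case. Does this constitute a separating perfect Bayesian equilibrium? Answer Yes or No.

Yes

Under these beliefs, the expert witness earns settlement 13 and no expert earns settlement 3.
strong-case: the expert witness nets 13 − 3 = 10; no expert nets 3. strong-case prefers the expert witness.
weak-case: the expert witness nets 13 − 14 = -1; no expert nets 3. weak-case prefers no expert.
Neither type deviates, so the separating profile is an equilibrium.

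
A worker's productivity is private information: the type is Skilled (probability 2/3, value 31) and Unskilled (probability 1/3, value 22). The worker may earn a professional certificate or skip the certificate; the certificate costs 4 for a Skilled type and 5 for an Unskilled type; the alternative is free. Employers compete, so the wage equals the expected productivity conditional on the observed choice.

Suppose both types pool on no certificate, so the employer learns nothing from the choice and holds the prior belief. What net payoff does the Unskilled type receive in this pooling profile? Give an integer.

28

Pooled wage = 2/3·31 + 1/3·22 = 28.
Unskilled pays no cost for no certificate, so net payoff = 28.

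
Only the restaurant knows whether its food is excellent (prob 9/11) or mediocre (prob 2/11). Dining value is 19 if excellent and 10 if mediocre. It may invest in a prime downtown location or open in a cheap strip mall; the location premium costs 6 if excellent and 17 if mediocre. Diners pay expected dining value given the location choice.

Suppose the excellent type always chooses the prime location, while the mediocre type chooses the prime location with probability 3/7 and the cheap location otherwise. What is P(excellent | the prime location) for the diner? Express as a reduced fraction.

21/23

P(the prime location) = (9/11)·1 + (2/11)·(3/7) = 69/77.
By Bayes' rule, P(excellent | the prime location) = (9/11) / (69/77) = 21/23.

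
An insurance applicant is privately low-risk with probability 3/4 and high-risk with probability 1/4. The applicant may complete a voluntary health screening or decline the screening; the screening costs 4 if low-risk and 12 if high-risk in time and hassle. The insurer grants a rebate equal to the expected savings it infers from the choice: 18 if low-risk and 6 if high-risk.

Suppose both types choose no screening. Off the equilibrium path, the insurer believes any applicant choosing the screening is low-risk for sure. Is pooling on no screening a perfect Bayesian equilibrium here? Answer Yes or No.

Yes

On path, the insurer holds the prior and pays 3/4·18 + 1/4·6 = 15. Off path (the screening), believing low-risk, it pays 18.
low-risk: no screening nets 15; the screening nets 18 − 4 = 14. low-risk stays.
high-risk: no screening nets 15; the screening nets 18 − 12 = 6. high-risk stays.
No type deviates, so pooling is sustained.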